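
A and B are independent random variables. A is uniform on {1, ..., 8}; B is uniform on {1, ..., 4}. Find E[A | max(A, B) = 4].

Outcomes with max(A, B) = 4: (1,4), (2,4), (3,4), (4,1), (4,2), (4,3), (4,4), each with probability 1/32.
E[A | max(A, B) = 4] = (1 + 2 + 3 + 4 + 4 + 4 + 4) / 7 = 22/7.

22/7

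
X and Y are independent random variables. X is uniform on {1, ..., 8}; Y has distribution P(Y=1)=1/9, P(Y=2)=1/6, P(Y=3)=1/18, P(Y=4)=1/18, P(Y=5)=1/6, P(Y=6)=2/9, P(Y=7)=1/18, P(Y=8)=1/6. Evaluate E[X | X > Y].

P(X > Y) = 59/144.
Summing X·P(x,y) over outcomes with X > Y gives 89/36.
E[X | X > Y] = (89/36) / (59/144) = 356/59.

356/59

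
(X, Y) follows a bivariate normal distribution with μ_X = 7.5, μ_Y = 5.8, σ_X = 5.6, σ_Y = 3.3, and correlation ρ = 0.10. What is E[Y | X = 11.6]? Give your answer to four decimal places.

6.0416

For a bivariate normal, E[Y | X=x] = μ_Y + ρ·(σ_Y/σ_X)·(x − μ_X).
E[Y | X=11.6] = 5.8 + (0.10)·(3.3/5.6)·(11.6 − (7.5)) = 5.8 + (0.058929)·(4.1) = 6.0416.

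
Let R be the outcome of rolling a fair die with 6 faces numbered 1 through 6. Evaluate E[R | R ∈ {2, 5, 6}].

13/3

P(R ∈ {2, 5, 6}) = 1/2.
Σ over the event: 2·1/6 + 5·1/6 + 6·1/6 = 13/6.
E[R | R ∈ {2, 5, 6}] = (13/6) / (1/2) = 13/3.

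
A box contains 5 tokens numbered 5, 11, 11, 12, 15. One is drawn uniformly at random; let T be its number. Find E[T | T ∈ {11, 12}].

34/3

P(T ∈ {11, 12}) = 3/5.
Σ over the event: 11·2/5 + 12·1/5 = 34/5.
E[T | T ∈ {11, 12}] = (34/5) / (3/5) = 34/3.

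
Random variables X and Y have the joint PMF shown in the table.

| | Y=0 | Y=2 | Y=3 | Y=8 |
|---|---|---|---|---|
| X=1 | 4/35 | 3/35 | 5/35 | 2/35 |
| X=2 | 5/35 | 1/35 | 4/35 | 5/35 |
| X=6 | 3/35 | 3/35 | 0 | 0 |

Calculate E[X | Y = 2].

23/7

P(Y = 2) = 1/5.
Σ X·P over the event = 1·(3/35) + 2·(1/35) + 6·(3/35) = 23/35.
E[X | Y = 2] = (23/35) / (1/5) = 23/7.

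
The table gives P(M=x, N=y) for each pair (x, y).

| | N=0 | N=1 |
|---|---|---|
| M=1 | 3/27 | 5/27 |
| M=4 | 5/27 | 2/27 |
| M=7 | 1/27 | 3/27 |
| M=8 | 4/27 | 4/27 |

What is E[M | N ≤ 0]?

62/13

P(N ≤ 0) = 13/27.
Σ M·P over the event = 1·(3/27) + 4·(5/27) + 7·(1/27) + 8·(4/27) = 62/27.
E[M | N ≤ 0] = (62/27) / (13/27) = 62/13.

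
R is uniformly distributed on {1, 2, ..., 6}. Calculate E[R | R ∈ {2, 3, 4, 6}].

15/4

P(R ∈ {2, 3, 4, 6}) = 2/3.
Σ over the event: 2·1/6 + 3·1/6 + 4·1/6 + 6·1/6 = 5/2.
E[R | R ∈ {2, 3, 4, 6}] = (5/2) / (2/3) = 15/4.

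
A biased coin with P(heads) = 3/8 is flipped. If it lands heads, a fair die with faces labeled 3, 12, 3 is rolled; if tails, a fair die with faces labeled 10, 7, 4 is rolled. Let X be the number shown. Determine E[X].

E[X | heads] = (3+12+3)/3 = 6.
E[X | tails] = (10+7+4)/3 = 7.
By the law of total expectation,
E[X] = (3/8)·(6) + (5/8)·(7) = 53/8.

53/8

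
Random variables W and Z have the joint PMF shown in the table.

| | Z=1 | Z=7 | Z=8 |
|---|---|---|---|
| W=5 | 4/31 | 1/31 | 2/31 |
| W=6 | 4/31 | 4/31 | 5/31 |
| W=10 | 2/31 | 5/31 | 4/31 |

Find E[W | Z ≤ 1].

32/5

P(Z ≤ 1) = 10/31.
Summing W·P(W=x,Z=y) over the conditioning event gives 64/31.
E[W | Z ≤ 1] = (64/31) / (10/31) = 32/5.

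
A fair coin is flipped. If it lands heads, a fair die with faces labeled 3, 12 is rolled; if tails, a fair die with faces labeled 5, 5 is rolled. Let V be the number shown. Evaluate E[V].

E[V | heads] = (3+12)/2 = 15/2.
E[V | tails] = (5+5)/2 = 5.
E[V] = (1/2)·(15/2) + (1/2)·(5) = 25/4.

25/4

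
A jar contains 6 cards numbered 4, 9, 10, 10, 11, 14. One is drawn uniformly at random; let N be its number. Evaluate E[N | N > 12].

14

P(N > 12) = 1/6.
Σ over the event: 14·1/6 = 7/3.
E[N | N > 12] = (7/3) / (1/6) = 14.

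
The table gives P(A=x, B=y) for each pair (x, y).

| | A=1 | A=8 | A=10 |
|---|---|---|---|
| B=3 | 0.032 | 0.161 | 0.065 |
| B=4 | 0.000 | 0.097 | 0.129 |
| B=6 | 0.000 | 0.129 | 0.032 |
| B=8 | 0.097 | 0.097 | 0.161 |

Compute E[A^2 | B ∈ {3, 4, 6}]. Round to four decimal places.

73.4884

P(B ∈ {3, 4, 6}) = 0.645.
Σ A^2·P over the event = 1·(0.032) + 64·(0.161) + 64·(0.097) + 64·(0.129) + 100·(0.065) + 100·(0.129) + 100·(0.032) = 47.400.
E[A^2 | B ∈ {3, 4, 6}] = (47.400) / (0.645) = 73.4884.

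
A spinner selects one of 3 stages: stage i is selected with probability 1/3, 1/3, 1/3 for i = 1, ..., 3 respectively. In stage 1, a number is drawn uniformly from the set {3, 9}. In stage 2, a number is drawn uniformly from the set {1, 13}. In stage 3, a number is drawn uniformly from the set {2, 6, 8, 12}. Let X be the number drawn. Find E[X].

E[X | stage 1] = (3+9)/2 = 6.
E[X | stage 2] = (1+13)/2 = 7.
E[X | stage 3] = (2+6+8+12)/4 = 7.
By the law of total expectation,
E[X] = (1/3)·(6) + (1/3)·(7) + (1/3)·(7) = 20/3.

20/3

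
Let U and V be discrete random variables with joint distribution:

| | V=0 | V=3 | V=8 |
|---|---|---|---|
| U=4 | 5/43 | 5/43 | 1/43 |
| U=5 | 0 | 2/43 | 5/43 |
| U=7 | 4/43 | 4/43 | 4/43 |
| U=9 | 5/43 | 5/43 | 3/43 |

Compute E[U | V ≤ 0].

P(V ≤ 0) = 14/43.
Σ U·P over the event = 4·(5/43) + 7·(4/43) + 9·(5/43) = 93/43.
E[U | V ≤ 0] = (93/43) / (14/43) = 93/14.

93/14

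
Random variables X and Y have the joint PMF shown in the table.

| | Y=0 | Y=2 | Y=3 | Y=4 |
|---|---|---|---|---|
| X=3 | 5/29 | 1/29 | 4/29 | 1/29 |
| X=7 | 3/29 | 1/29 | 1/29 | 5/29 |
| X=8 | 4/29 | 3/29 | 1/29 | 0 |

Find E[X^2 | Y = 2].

P(Y = 2) = 5/29.
Σ X^2·P over the event = 9·(1/29) + 49·(1/29) + 64·(3/29) = 250/29.
E[X^2 | Y = 2] = (250/29) / (5/29) = 50.

50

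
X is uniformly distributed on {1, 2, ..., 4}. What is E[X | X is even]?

3

Given X is even, X is equally likely to be any of {2, 4}.
E[X | X is even] = (2 + 4) / 2 = 3.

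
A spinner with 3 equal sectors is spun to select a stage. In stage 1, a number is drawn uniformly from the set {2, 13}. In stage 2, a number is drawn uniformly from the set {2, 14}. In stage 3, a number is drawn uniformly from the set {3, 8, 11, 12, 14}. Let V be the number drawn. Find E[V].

251/30

E[V | stage 1] = (2+13)/2 = 15/2.
E[V | stage 2] = (2+14)/2 = 8.
E[V | stage 3] = (3+8+11+12+14)/5 = 48/5.
E[V] = (1/3)·(15/2) + (1/3)·(8) + (1/3)·(48/5) = 251/30.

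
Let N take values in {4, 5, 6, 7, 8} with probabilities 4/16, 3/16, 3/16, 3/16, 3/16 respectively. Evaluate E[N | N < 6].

31/7

P(N < 6) = 7/16.
Σ over the event: 4·1/4 + 5·3/16 = 31/16.
E[N | N < 6] = (31/16) / (7/16) = 31/7.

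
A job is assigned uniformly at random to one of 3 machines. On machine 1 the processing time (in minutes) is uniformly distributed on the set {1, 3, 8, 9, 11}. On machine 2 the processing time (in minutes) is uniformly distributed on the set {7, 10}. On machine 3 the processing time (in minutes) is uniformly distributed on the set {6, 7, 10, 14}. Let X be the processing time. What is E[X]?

161/20

E[X | machine 1] = (1+3+8+9+11)/5 = 32/5.
E[X | machine 2] = (7+10)/2 = 17/2.
E[X | machine 3] = (6+7+10+14)/4 = 37/4.
E[X] = (1/3)·(32/5) + (1/3)·(17/2) + (1/3)·(37/4) = 161/20.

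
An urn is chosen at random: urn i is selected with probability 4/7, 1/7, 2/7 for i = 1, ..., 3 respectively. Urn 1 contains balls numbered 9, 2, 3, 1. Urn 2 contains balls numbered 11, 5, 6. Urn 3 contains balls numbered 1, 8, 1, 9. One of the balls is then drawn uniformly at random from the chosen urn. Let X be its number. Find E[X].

191/42

E[X | urn 1] = (9+2+3+1)/4 = 15/4.
E[X | urn 2] = (11+5+6)/3 = 22/3.
E[X | urn 3] = (1+8+1+9)/4 = 19/4.
E[X] = (4/7)·(15/4) + (1/7)·(22/3) + (2/7)·(19/4) = 191/42.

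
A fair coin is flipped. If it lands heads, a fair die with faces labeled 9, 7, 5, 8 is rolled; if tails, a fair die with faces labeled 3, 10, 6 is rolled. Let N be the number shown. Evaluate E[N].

163/24

E[N | heads] = (9+7+5+8)/4 = 29/4.
E[N | tails] = (3+10+6)/3 = 19/3.
By the law of total expectation,
E[N] = (1/2)·(29/4) + (1/2)·(19/3) = 163/24.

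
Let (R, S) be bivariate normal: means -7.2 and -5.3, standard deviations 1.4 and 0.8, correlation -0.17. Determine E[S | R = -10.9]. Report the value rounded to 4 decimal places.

The regression of S on R has slope ρ·σ_S/σ_R and passes through (μ_R, μ_S).
E[S | R=-10.9] = -5.3 + (-0.17)·(0.8/1.4)·(-10.9 − (-7.2)) = -5.3 + (-0.097143)·(-3.7) = -4.9406.

-4.9406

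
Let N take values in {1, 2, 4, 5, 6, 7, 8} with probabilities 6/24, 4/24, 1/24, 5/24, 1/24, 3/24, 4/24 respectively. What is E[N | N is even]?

P(N is even) = 5/12.
Σ over the event: 2·1/6 + 4·1/24 + 6·1/24 + 8·1/6 = 25/12.
E[N | N is even] = (25/12) / (5/12) = 5.

5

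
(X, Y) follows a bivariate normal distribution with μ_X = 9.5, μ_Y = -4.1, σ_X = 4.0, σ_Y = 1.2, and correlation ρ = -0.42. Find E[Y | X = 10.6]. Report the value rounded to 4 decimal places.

For a bivariate normal, E[Y | X=x] = μ_Y + ρ·(σ_Y/σ_X)·(x − μ_X).
E[Y | X=10.6] = -4.1 + (-0.42)·(1.2/4.0)·(10.6 − (9.5)) = -4.1 + (-0.126)·(1.1) = -4.2386.

-4.2386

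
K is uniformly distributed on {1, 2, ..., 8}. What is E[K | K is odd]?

4

Given K is odd, K is equally likely to be any of {1, 3, 5, 7}.
E[K | K is odd] = (1 + 3 + 5 + 7) / 4 = 4.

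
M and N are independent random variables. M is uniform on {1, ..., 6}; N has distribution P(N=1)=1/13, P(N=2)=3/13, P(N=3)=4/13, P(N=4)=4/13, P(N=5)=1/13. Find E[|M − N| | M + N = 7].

P(M + N = 7) = 1/6.
Summing |M−N|·P(x,y) over outcomes with M + N = 7 gives 25/78.
E[|M − N| | M + N = 7] = (25/78) / (1/6) = 25/13.

25/13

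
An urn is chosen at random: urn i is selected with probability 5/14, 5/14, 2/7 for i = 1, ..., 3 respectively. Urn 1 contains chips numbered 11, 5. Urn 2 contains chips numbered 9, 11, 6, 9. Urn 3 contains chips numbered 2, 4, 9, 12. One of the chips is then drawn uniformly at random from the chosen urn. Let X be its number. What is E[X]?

443/56

E[X | urn 1] = (11+5)/2 = 8.
E[X | urn 2] = (9+11+6+9)/4 = 35/4.
E[X | urn 3] = (2+4+9+12)/4 = 27/4.
E[X] = (5/14)·(8) + (5/14)·(35/4) + (2/7)·(27/4) = 443/56.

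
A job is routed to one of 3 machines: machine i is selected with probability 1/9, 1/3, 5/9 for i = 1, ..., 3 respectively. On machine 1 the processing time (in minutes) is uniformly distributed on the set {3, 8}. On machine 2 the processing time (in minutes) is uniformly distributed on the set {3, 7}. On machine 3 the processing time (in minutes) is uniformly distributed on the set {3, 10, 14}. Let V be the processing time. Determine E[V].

131/18

E[V | machine 1] = (3+8)/2 = 11/2.
E[V | machine 2] = (3+7)/2 = 5.
E[V | machine 3] = (3+10+14)/3 = 9.
E[V] = (1/9)·(11/2) + (1/3)·(5) + (5/9)·(9) = 131/18.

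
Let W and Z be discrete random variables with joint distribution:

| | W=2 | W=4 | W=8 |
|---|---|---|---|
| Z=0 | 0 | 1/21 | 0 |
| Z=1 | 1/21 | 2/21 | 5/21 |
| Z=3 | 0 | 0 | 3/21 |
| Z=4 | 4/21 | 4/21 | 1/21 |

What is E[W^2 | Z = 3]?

64

P(Z = 3) = 1/7.
Σ W^2·P over the event = 64·(3/21) = 64/7.
E[W^2 | Z = 3] = (64/7) / (1/7) = 64.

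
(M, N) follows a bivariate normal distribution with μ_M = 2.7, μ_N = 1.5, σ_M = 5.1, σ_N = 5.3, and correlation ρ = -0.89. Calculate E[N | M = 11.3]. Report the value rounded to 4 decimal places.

-6.4542

E[N | M=x] = μ_N + ρ(σ_N/σ_M)(x − μ_M) for jointly normal variables.
E[N | M=11.3] = 1.5 + (-0.89)·(5.3/5.1)·(11.3 − (2.7)) = 1.5 + (-0.924902)·(8.6) = -6.4542.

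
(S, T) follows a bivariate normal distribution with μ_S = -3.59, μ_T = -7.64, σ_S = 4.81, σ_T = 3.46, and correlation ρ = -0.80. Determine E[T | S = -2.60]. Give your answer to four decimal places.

E[T | S=x] = μ_T + ρ(σ_T/σ_S)(x − μ_S) for jointly normal variables.
E[T | S=-2.60] = -7.64 + (-0.80)·(3.46/4.81)·(-2.60 − (-3.59)) = -7.64 + (-0.57547)·(0.99) = -8.2097.

-8.2097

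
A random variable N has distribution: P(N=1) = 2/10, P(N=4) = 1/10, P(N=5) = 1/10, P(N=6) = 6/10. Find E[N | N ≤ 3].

1

P(N ≤ 3) = 1/5.
Σ over the event: 1·1/5 = 1/5.
E[N | N ≤ 3] = (1/5) / (1/5) = 1.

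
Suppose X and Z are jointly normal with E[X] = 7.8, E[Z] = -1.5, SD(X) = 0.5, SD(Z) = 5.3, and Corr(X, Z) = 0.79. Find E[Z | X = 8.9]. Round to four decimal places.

For a bivariate normal, E[Z | X=x] = μ_Z + ρ·(σ_Z/σ_X)·(x − μ_X).
E[Z | X=8.9] = -1.5 + (0.79)·(5.3/0.5)·(8.9 − (7.8)) = -1.5 + (8.374)·(1.1) = 7.7114.

7.7114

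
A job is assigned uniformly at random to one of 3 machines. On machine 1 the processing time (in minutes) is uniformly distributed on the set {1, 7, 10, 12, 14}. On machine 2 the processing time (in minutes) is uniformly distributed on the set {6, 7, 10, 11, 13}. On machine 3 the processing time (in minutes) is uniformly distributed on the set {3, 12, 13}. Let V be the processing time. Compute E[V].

E[V | machine 1] = (1+7+10+12+14)/5 = 44/5.
E[V | machine 2] = (6+7+10+11+13)/5 = 47/5.
E[V | machine 3] = (3+12+13)/3 = 28/3.
E[V] = (1/3)·(44/5) + (1/3)·(47/5) + (1/3)·(28/3) = 413/45.

413/45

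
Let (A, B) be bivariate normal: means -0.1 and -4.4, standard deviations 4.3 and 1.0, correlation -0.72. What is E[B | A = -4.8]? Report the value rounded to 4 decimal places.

-3.6130

E[B | A=x] = μ_B + ρ(σ_B/σ_A)(x − μ_A) for jointly normal variables.
E[B | A=-4.8] = -4.4 + (-0.72)·(1.0/4.3)·(-4.8 − (-0.1)) = -4.4 + (-0.16744)·(-4.7) = -3.6130.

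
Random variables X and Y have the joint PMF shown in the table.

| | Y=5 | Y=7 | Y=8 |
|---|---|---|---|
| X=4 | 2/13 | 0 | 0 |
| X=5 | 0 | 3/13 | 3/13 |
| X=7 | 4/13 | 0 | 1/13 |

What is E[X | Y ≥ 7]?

P(Y ≥ 7) = 7/13.
Σ X·P over the event = 5·(3/13) + 5·(3/13) + 7·(1/13) = 37/13.
E[X | Y ≥ 7] = (37/13) / (7/13) = 37/7.

37/7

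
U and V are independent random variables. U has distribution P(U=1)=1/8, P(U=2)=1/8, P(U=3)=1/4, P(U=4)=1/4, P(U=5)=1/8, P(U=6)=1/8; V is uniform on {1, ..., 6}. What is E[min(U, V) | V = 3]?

21/8

P(V = 3) = 1/6.
Summing min(U,V)·P(x,y) over outcomes with V = 3 gives 7/16.
E[min(U, V) | V = 3] = (7/16) / (1/6) = 21/8.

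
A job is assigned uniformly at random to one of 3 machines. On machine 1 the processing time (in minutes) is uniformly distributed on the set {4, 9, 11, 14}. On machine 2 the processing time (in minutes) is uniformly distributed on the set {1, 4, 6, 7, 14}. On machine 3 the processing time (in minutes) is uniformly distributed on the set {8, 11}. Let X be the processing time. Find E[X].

E[X | machine 1] = (4+9+11+14)/4 = 19/2.
E[X | machine 2] = (1+4+6+7+14)/5 = 32/5.
E[X | machine 3] = (8+11)/2 = 19/2.
E[X] = (1/3)·(19/2) + (1/3)·(32/5) + (1/3)·(19/2) = 127/15.

127/15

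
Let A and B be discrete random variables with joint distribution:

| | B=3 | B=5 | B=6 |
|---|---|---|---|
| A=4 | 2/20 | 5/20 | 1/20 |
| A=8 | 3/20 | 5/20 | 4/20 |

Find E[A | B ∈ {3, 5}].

92/15

P(B ∈ {3, 5}) = 3/4.
Σ A·P over the event = 4·(2/20) + 4·(5/20) + 8·(3/20) + 8·(5/20) = 23/5.
E[A | B ∈ {3, 5}] = (23/5) / (3/4) = 92/15.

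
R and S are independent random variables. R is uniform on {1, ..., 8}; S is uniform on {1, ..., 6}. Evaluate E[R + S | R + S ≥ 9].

P(R + S ≥ 9) = 7/16.
Summing (R+S)·P(x,y) over outcomes with R + S ≥ 9 gives 14/3.
E[R + S | R + S ≥ 9] = (14/3) / (7/16) = 32/3.

32/3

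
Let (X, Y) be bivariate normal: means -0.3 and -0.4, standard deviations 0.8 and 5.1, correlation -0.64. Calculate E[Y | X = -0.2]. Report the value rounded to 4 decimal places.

For a bivariate normal, E[Y | X=x] = μ_Y + ρ·(σ_Y/σ_X)·(x − μ_X).
E[Y | X=-0.2] = -0.4 + (-0.64)·(5.1/0.8)·(-0.2 − (-0.3)) = -0.4 + (-4.08)·(0.1) = -0.8080.

-0.8080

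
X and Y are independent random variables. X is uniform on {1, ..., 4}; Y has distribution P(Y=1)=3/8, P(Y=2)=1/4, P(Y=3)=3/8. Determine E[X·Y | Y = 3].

15/2

P(Y = 3) = 3/8.
Summing XY·P(x,y) over outcomes with Y = 3 gives 45/16.
E[X·Y | Y = 3] = (45/16) / (3/8) = 15/2.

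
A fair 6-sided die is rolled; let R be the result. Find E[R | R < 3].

Given R < 3, R is equally likely to be any of {1, 2}.
E[R | R < 3] = (1 + 2) / 2 = 3/2.

3/2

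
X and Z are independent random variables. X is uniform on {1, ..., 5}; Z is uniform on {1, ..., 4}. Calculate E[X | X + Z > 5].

Outcomes with X + Z > 5: (2,4), (3,3), (3,4), (4,2), (4,3), (4,4), (5,1), (5,2), (5,3), (5,4), each with probability 1/20.
E[X | X + Z > 5] = (2 + 3 + 3 + 4 + 4 + 4 + 5 + 5 + 5 + 5) / 10 = 4.

4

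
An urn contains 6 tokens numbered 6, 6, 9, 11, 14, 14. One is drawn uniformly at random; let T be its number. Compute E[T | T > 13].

14

P(T > 13) = 1/3.
Σ over the event: 14·1/3 = 14/3.
E[T | T > 13] = (14/3) / (1/3) = 14.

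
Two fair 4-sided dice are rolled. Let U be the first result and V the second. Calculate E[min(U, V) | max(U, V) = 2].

Outcomes with max(U, V) = 2: (1,2), (2,1), (2,2), each with probability 1/16.
E[min(U, V) | max(U, V) = 2] = (1 + 1 + 2) / 3 = 4/3.

4/3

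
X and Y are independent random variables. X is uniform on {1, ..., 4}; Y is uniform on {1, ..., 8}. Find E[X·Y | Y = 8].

20

Outcomes with Y = 8: (1,8), (2,8), (3,8), (4,8), each with probability 1/32.
E[X·Y | Y = 8] = (8 + 16 + 24 + 32) / 4 = 20.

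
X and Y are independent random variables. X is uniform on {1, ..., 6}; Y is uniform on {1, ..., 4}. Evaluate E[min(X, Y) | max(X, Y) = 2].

Outcomes with max(X, Y) = 2: (1,2), (2,1), (2,2), each with probability 1/24.
E[min(X, Y) | max(X, Y) = 2] = (1 + 1 + 2) / 3 = 4/3.

4/3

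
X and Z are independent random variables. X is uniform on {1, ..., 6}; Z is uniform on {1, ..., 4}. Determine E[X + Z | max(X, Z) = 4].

P(max(X, Z) = 4) = 7/24.
Summing (X+Z)·P(x,y) over outcomes with max(X, Z) = 4 gives 11/6.
E[X + Z | max(X, Z) = 4] = (11/6) / (7/24) = 44/7.

44/7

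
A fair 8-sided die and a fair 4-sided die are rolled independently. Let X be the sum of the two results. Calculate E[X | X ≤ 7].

46/9

P(X ≤ 7) = 9/16.
Σ over the event: 2·1/32 + 3·1/16 + 4·3/32 + 5·1/8 + 6·1/8 + 7·1/8 = 23/8.
E[X | X ≤ 7] = (23/8) / (9/16) = 46/9.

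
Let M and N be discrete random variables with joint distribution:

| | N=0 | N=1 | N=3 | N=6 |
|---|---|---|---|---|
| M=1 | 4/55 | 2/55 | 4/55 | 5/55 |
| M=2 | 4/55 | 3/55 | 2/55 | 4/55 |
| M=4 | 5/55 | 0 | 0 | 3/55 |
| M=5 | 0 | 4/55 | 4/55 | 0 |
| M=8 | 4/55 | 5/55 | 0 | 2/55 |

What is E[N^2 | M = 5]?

P(M = 5) = 8/55.
Σ N^2·P over the event = 1·(4/55) + 9·(4/55) = 8/11.
E[N^2 | M = 5] = (8/11) / (8/55) = 5.

5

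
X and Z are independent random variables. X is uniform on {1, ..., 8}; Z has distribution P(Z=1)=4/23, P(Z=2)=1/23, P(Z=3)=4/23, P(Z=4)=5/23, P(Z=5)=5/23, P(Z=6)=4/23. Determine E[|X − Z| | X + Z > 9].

P(X + Z > 9) = 8/23.
Summing |X−Z|·P(x,y) over outcomes with X + Z > 9 gives 141/184.
E[|X − Z| | X + Z > 9] = (141/184) / (8/23) = 141/64.

141/64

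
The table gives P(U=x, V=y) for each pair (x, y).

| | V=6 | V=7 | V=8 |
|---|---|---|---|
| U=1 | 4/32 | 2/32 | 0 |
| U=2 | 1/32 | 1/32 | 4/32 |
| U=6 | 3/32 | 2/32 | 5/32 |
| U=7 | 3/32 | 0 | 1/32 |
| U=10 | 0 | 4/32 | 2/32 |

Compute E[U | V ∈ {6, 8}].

P(V ∈ {6, 8}) = 23/32.
Summing U·P(U=x,V=y) over the conditioning event gives 55/16.
E[U | V ∈ {6, 8}] = (55/16) / (23/32) = 110/23.

110/23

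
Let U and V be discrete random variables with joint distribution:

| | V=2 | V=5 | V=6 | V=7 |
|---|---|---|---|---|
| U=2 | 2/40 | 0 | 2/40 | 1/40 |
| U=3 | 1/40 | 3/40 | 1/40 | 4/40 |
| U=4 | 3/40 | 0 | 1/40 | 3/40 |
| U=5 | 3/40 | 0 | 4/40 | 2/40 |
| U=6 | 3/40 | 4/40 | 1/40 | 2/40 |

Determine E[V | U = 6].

23/5

P(U = 6) = 1/4.
Summing V·P(U=x,V=y) over the conditioning event gives 23/20.
E[V | U = 6] = (23/20) / (1/4) = 23/5.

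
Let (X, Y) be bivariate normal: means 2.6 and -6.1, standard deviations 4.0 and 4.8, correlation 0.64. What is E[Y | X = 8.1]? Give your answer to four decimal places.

-1.8760

For a bivariate normal, E[Y | X=x] = μ_Y + ρ·(σ_Y/σ_X)·(x − μ_X).
E[Y | X=8.1] = -6.1 + (0.64)·(4.8/4.0)·(8.1 − (2.6)) = -6.1 + (0.768)·(5.5) = -1.8760.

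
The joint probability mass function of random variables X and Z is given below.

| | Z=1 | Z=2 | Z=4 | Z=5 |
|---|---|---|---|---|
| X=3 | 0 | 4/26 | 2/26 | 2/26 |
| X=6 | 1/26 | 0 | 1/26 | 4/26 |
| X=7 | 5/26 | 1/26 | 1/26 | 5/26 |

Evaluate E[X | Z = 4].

P(Z = 4) = 2/13.
Σ X·P over the event = 3·(2/26) + 6·(1/26) + 7·(1/26) = 19/26.
E[X | Z = 4] = (19/26) / (2/13) = 19/4.

19/4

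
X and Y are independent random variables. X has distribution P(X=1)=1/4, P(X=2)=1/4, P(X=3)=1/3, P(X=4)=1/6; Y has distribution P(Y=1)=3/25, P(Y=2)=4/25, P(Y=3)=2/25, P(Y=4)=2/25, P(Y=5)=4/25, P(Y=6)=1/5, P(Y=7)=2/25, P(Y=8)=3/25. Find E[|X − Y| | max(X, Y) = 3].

P(max(X, Y) = 3) = 4/25.
Summing |X−Y|·P(x,y) over outcomes with max(X, Y) = 3 gives 29/150.
E[|X − Y| | max(X, Y) = 3] = (29/150) / (4/25) = 29/24.

29/24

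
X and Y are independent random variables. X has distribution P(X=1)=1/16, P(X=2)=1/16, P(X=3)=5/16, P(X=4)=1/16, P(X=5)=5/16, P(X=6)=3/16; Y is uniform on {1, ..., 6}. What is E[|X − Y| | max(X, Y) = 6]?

76/31

P(max(X, Y) = 6) = 31/96.
Summing |X−Y|·P(x,y) over outcomes with max(X, Y) = 6 gives 19/24.
E[|X − Y| | max(X, Y) = 6] = (19/24) / (31/96) = 76/31.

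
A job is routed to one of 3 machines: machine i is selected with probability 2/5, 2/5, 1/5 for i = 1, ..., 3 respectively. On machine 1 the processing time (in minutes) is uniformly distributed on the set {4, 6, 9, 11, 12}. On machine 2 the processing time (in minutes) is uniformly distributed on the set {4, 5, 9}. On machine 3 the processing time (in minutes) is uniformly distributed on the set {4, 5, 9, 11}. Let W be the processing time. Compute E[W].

721/100

E[W | machine 1] = (4+6+9+11+12)/5 = 42/5.
E[W | machine 2] = (4+5+9)/3 = 6.
E[W | machine 3] = (4+5+9+11)/4 = 29/4.
By the law of total expectation,
E[W] = (2/5)·(42/5) + (2/5)·(6) + (1/5)·(29/4) = 721/100.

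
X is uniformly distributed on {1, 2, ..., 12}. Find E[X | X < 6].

Given X < 6, X is equally likely to be any of {1, 2, 3, 4, 5}.
E[X | X < 6] = (1 + 2 + 3 + 4 + 5) / 5 = 3.

3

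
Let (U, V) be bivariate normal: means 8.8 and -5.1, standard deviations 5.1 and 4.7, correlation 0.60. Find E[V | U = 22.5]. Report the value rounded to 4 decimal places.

For a bivariate normal, E[V | U=x] = μ_V + ρ·(σ_V/σ_U)·(x − μ_U).
E[V | U=22.5] = -5.1 + (0.60)·(4.7/5.1)·(22.5 − (8.8)) = -5.1 + (0.55294)·(13.7) = 2.4753.

2.4753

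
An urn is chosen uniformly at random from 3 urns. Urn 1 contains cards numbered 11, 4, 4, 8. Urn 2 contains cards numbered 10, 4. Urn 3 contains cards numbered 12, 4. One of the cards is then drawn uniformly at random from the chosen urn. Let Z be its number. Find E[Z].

E[Z | urn 1] = (11+4+4+8)/4 = 27/4.
E[Z | urn 2] = (10+4)/2 = 7.
E[Z | urn 3] = (12+4)/2 = 8.
E[Z] = (1/3)·(27/4) + (1/3)·(7) + (1/3)·(8) = 29/4.

29/4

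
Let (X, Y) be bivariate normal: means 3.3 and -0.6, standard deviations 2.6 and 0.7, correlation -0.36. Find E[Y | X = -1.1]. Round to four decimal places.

-0.1735

E[Y | X=x] = μ_Y + ρ(σ_Y/σ_X)(x − μ_X) for jointly normal variables.
E[Y | X=-1.1] = -0.6 + (-0.36)·(0.7/2.6)·(-1.1 − (3.3)) = -0.6 + (-0.096923)·(-4.4) = -0.1735.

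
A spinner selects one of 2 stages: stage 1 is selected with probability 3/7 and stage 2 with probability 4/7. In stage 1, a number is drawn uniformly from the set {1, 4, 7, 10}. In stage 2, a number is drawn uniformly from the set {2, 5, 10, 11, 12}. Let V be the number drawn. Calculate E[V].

E[V | stage 1] = (1+4+7+10)/4 = 11/2.
E[V | stage 2] = (2+5+10+11+12)/5 = 8.
E[V] = (3/7)·(11/2) + (4/7)·(8) = 97/14.

97/14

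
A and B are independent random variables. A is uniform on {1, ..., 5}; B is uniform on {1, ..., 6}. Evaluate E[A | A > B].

4

Outcomes with A > B: (2,1), (3,1), (3,2), (4,1), (4,2), (4,3), (5,1), (5,2), (5,3), (5,4), each with probability 1/30.
E[A | A > B] = (2 + 3 + 3 + 4 + 4 + 4 + 5 + 5 + 5 + 5) / 10 = 4.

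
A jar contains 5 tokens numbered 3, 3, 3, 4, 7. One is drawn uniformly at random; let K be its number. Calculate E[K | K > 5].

P(K > 5) = 1/5.
Σ over the event: 7·1/5 = 7/5.
E[K | K > 5] = (7/5) / (1/5) = 7.

7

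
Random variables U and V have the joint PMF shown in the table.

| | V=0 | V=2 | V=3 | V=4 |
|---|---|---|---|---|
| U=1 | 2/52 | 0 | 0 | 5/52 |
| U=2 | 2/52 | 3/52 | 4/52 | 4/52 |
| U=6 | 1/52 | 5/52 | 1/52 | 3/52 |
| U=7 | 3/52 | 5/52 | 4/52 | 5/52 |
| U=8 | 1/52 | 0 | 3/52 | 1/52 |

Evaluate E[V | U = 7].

P(U = 7) = 17/52.
Σ V·P over the event = 0·(3/52) + 2·(5/52) + 3·(4/52) + 4·(5/52) = 21/26.
E[V | U = 7] = (21/26) / (17/52) = 42/17.

42/17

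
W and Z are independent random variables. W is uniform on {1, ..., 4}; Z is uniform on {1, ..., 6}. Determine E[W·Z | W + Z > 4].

65/6

P(W + Z > 4) = 3/4.
Summing WZ·P(x,y) over outcomes with W + Z > 4 gives 65/8.
E[W·Z | W + Z > 4] = (65/8) / (3/4) = 65/6.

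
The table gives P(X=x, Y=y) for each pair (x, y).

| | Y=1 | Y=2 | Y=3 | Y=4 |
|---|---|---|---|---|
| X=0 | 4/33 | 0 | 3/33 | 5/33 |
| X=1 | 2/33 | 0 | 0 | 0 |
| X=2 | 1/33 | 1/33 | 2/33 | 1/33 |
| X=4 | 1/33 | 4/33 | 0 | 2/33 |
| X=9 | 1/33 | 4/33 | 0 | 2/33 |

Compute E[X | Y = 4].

14/5

P(Y = 4) = 10/33.
Summing X·P(X=x,Y=y) over the conditioning event gives 28/33.
E[X | Y = 4] = (28/33) / (10/33) = 14/5.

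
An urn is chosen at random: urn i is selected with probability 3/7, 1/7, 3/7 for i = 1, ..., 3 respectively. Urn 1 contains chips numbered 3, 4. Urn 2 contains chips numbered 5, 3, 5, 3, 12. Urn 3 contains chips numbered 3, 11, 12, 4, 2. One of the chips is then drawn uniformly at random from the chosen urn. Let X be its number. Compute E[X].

E[X | urn 1] = (3+4)/2 = 7/2.
E[X | urn 2] = (5+3+5+3+12)/5 = 28/5.
E[X | urn 3] = (3+11+12+4+2)/5 = 32/5.
E[X] = (3/7)·(7/2) + (1/7)·(28/5) + (3/7)·(32/5) = 353/70.

353/70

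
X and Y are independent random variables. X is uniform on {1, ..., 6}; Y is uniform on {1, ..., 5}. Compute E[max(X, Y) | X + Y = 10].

Outcomes with X + Y = 10: (5,5), (6,4), each with probability 1/30.
E[max(X, Y) | X + Y = 10] = (5 + 6) / 2 = 11/2.

11/2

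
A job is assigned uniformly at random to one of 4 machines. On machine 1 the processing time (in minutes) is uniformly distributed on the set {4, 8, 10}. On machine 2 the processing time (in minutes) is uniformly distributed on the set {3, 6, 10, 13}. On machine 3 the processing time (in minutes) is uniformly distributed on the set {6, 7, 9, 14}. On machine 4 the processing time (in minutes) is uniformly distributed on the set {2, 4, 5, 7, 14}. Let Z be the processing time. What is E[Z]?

E[Z | machine 1] = (4+8+10)/3 = 22/3.
E[Z | machine 2] = (3+6+10+13)/4 = 8.
E[Z | machine 3] = (6+7+9+14)/4 = 9.
E[Z | machine 4] = (2+4+5+7+14)/5 = 32/5.
E[Z] = (1/4)·(22/3) + (1/4)·(8) + (1/4)·(9) + (1/4)·(32/5) = 461/60.

461/60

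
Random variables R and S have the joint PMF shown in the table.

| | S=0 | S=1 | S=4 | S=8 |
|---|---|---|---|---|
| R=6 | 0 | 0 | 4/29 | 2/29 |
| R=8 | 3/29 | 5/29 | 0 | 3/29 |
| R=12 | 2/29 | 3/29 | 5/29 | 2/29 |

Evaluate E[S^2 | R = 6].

P(R = 6) = 6/29.
Σ S^2·P over the event = 16·(4/29) + 64·(2/29) = 192/29.
E[S^2 | R = 6] = (192/29) / (6/29) = 32.

32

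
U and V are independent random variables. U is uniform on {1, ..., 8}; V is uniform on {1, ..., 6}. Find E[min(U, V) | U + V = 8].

Outcomes with U + V = 8: (2,6), (3,5), (4,4), (5,3), (6,2), (7,1), each with probability 1/48.
E[min(U, V) | U + V = 8] = (2 + 3 + 4 + 3 + 2 + 1) / 6 = 5/2.

5/2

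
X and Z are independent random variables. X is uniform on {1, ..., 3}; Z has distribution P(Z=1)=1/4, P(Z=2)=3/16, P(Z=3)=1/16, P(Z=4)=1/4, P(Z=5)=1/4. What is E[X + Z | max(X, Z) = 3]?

23/5

P(max(X, Z) = 3) = 5/24.
Summing (X+Z)·P(x,y) over outcomes with max(X, Z) = 3 gives 23/24.
E[X + Z | max(X, Z) = 3] = (23/24) / (5/24) = 23/5.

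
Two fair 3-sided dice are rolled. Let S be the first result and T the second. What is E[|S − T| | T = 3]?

Outcomes with T = 3: (1,3), (2,3), (3,3), each with probability 1/9.
E[|S − T| | T = 3] = (2 + 1 + 0) / 3 = 1.

1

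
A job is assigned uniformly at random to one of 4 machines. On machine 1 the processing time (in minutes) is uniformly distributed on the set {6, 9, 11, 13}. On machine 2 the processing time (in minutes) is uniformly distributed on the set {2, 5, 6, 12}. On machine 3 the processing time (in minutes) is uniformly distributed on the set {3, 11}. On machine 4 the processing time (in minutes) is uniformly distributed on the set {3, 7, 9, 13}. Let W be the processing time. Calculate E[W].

E[W | machine 1] = (6+9+11+13)/4 = 39/4.
E[W | machine 2] = (2+5+6+12)/4 = 25/4.
E[W | machine 3] = (3+11)/2 = 7.
E[W | machine 4] = (3+7+9+13)/4 = 8.
E[W] = (1/4)·(39/4) + (1/4)·(25/4) + (1/4)·(7) + (1/4)·(8) = 31/4.

31/4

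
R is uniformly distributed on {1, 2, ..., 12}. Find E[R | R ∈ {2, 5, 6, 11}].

6

P(R ∈ {2, 5, 6, 11}) = 1/3.
Σ over the event: 2·1/12 + 5·1/12 + 6·1/12 + 11·1/12 = 2.
E[R | R ∈ {2, 5, 6, 11}] = (2) / (1/3) = 6.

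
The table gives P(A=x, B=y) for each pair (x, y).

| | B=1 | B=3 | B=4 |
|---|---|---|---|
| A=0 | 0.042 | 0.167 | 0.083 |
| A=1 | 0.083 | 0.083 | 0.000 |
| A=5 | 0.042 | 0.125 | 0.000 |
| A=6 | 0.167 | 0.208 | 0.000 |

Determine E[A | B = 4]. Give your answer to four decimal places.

0.0000

P(B = 4) = 0.083.
Σ A·P over the event = 0·(0.083) = 0.000.
E[A | B = 4] = (0.000) / (0.083) = 0.0000.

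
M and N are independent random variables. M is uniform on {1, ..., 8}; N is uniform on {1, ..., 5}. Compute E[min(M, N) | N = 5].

P(N = 5) = 1/5.
Summing min(M,N)·P(x,y) over outcomes with N = 5 gives 3/4.
E[min(M, N) | N = 5] = (3/4) / (1/5) = 15/4.

15/4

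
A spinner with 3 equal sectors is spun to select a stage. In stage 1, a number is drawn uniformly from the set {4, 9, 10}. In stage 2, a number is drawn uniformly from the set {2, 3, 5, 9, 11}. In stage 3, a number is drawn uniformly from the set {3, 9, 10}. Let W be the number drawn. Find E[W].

7

E[W | stage 1] = (4+9+10)/3 = 23/3.
E[W | stage 2] = (2+3+5+9+11)/5 = 6.
E[W | stage 3] = (3+9+10)/3 = 22/3.
E[W] = (1/3)·(23/3) + (1/3)·(6) + (1/3)·(22/3) = 7.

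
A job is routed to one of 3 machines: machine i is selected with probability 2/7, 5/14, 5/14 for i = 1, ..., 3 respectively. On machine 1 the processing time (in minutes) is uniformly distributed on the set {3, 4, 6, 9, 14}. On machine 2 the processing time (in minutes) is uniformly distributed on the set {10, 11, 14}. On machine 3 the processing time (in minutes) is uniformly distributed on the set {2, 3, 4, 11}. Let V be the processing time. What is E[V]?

841/105

E[V | machine 1] = (3+4+6+9+14)/5 = 36/5.
E[V | machine 2] = (10+11+14)/3 = 35/3.
E[V | machine 3] = (2+3+4+11)/4 = 5.
By the law of total expectation,
E[V] = (2/7)·(36/5) + (5/14)·(35/3) + (5/14)·(5) = 841/105.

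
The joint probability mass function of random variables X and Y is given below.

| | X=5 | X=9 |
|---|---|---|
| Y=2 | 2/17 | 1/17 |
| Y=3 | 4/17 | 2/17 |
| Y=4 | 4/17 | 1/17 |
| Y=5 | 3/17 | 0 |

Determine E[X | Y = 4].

P(Y = 4) = 5/17.
Σ X·P over the event = 5·(4/17) + 9·(1/17) = 29/17.
E[X | Y = 4] = (29/17) / (5/17) = 29/5.

29/5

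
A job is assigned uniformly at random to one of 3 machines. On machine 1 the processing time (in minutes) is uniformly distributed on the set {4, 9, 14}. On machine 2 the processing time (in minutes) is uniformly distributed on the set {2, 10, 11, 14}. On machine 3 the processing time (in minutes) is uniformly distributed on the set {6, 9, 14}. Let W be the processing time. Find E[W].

E[W | machine 1] = (4+9+14)/3 = 9.
E[W | machine 2] = (2+10+11+14)/4 = 37/4.
E[W | machine 3] = (6+9+14)/3 = 29/3.
E[W] = (1/3)·(9) + (1/3)·(37/4) + (1/3)·(29/3) = 335/36.

335/36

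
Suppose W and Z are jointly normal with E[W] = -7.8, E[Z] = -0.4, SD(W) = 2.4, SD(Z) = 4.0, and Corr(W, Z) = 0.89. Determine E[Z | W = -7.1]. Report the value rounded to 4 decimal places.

For a bivariate normal, E[Z | W=x] = μ_Z + ρ·(σ_Z/σ_W)·(x − μ_W).
E[Z | W=-7.1] = -0.4 + (0.89)·(4.0/2.4)·(-7.1 − (-7.8)) = -0.4 + (1.4833)·(0.7) = 0.6383.

0.6383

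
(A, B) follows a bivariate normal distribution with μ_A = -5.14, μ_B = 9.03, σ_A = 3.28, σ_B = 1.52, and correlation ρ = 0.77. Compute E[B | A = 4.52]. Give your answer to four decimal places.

The regression of B on A has slope ρ·σ_B/σ_A and passes through (μ_A, μ_B).
E[B | A=4.52] = 9.03 + (0.77)·(1.52/3.28)·(4.52 − (-5.14)) = 9.03 + (0.35683)·(9.66) = 12.4770.

12.4770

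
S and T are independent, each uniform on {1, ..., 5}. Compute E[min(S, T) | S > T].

Outcomes with S > T: (2,1), (3,1), (3,2), (4,1), (4,2), (4,3), (5,1), (5,2), (5,3), (5,4), each with probability 1/25.
E[min(S, T) | S > T] = (1 + 1 + 2 + 1 + 2 + 3 + 1 + 2 + 3 + 4) / 10 = 2.

2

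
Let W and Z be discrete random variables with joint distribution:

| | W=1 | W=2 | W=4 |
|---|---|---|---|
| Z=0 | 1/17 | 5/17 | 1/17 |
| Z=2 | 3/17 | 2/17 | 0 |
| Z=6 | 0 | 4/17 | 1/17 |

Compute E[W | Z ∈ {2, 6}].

19/10

P(Z ∈ {2, 6}) = 10/17.
Σ W·P over the event = 1·(3/17) + 2·(2/17) + 2·(4/17) + 4·(1/17) = 19/17.
E[W | Z ∈ {2, 6}] = (19/17) / (10/17) = 19/10.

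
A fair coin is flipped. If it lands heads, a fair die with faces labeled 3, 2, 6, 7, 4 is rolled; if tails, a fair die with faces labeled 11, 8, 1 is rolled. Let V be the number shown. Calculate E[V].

E[V | heads] = (3+2+6+7+4)/5 = 22/5.
E[V | tails] = (11+8+1)/3 = 20/3.
E[V] = (1/2)·(22/5) + (1/2)·(20/3) = 83/15.

83/15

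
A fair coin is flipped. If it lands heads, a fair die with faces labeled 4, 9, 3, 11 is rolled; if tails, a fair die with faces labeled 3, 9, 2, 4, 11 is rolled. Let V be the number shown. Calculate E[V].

E[V | heads] = (4+9+3+11)/4 = 27/4.
E[V | tails] = (3+9+2+4+11)/5 = 29/5.
By the law of total expectation,
E[V] = (1/2)·(27/4) + (1/2)·(29/5) = 251/40.

251/40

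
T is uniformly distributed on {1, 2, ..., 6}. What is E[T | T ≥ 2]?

Given T ≥ 2, T is equally likely to be any of {2, 3, 4, 5, 6}.
E[T | T ≥ 2] = (2 + 3 + 4 + 5 + 6) / 5 = 4.

4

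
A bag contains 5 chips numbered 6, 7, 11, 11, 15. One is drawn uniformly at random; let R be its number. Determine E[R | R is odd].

11

P(R is odd) = 4/5.
Σ over the event: 7·1/5 + 11·2/5 + 15·1/5 = 44/5.
E[R | R is odd] = (44/5) / (4/5) = 11.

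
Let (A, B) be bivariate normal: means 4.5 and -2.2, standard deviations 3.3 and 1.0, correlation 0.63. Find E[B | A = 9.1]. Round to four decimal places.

-1.3218

The regression of B on A has slope ρ·σ_B/σ_A and passes through (μ_A, μ_B).
E[B | A=9.1] = -2.2 + (0.63)·(1.0/3.3)·(9.1 − (4.5)) = -2.2 + (0.19091)·(4.6) = -1.3218.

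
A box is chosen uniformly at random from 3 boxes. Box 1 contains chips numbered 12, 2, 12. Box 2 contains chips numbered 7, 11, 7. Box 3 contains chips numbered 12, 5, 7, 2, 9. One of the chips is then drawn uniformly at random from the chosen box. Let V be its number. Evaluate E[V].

8

E[V | box 1] = (12+2+12)/3 = 26/3.
E[V | box 2] = (7+11+7)/3 = 25/3.
E[V | box 3] = (12+5+7+2+9)/5 = 7.
By the law of total expectation,
E[V] = (1/3)·(26/3) + (1/3)·(25/3) + (1/3)·(7) = 8.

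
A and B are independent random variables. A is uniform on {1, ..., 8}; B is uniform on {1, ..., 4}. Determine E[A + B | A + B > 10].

34/3

Outcomes with A + B > 10: (7,4), (8,3), (8,4), each with probability 1/32.
E[A + B | A + B > 10] = (11 + 11 + 12) / 3 = 34/3.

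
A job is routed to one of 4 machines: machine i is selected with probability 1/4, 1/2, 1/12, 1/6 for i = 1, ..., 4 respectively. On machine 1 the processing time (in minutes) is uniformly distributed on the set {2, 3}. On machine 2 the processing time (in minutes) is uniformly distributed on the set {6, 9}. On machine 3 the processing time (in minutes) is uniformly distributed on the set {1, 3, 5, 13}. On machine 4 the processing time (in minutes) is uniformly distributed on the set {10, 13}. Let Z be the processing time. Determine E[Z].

E[Z | machine 1] = (2+3)/2 = 5/2.
E[Z | machine 2] = (6+9)/2 = 15/2.
E[Z | machine 3] = (1+3+5+13)/4 = 11/2.
E[Z | machine 4] = (10+13)/2 = 23/2.
E[Z] = (1/4)·(5/2) + (1/2)·(15/2) + (1/12)·(11/2) + (1/6)·(23/2) = 27/4.

27/4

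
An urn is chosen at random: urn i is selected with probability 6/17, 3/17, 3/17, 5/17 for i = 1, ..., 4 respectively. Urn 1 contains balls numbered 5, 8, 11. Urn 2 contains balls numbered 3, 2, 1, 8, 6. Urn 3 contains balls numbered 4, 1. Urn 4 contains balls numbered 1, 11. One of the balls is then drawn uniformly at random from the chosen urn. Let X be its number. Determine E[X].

195/34

E[X | urn 1] = (5+8+11)/3 = 8.
E[X | urn 2] = (3+2+1+8+6)/5 = 4.
E[X | urn 3] = (4+1)/2 = 5/2.
E[X | urn 4] = (1+11)/2 = 6.
By the law of total expectation,
E[X] = (6/17)·(8) + (3/17)·(4) + (3/17)·(5/2) + (5/17)·(6) = 195/34.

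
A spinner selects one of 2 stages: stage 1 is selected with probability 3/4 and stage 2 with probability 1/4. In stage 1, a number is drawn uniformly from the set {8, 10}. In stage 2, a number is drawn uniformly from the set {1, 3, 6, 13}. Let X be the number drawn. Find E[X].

131/16

E[X | stage 1] = (8+10)/2 = 9.
E[X | stage 2] = (1+3+6+13)/4 = 23/4.
By the law of total expectation,
E[X] = (3/4)·(9) + (1/4)·(23/4) = 131/16.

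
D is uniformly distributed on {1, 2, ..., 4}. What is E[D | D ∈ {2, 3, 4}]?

3

P(D ∈ {2, 3, 4}) = 3/4.
Σ over the event: 2·1/4 + 3·1/4 + 4·1/4 = 9/4.
E[D | D ∈ {2, 3, 4}] = (9/4) / (3/4) = 3.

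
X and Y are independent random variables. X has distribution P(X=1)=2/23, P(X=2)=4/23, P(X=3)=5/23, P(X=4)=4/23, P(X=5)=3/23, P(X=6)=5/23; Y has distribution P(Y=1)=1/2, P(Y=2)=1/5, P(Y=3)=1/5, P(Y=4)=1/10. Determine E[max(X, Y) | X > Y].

P(X > Y) = 171/230.
Summing max(X,Y)·P(x,y) over outcomes with X > Y gives 739/230.
E[max(X, Y) | X > Y] = (739/230) / (171/230) = 739/171.

739/171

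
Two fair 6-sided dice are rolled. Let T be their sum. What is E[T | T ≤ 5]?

4

P(T ≤ 5) = 5/18.
Σ over the event: 2·1/36 + 3·1/18 + 4·1/12 + 5·1/9 = 10/9.
E[T | T ≤ 5] = (10/9) / (5/18) = 4.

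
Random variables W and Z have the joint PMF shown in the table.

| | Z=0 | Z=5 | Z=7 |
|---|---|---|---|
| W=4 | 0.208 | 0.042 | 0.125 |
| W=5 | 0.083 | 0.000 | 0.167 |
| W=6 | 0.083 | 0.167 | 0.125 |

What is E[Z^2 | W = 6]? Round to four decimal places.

P(W = 6) = 0.375.
Σ Z^2·P over the event = 0·(0.083) + 25·(0.167) + 49·(0.125) = 10.300.
E[Z^2 | W = 6] = (10.300) / (0.375) = 27.4667.

27.4667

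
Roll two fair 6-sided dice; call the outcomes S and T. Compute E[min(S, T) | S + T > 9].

P(S + T > 9) = 1/6.
Summing min(S,T)·P(x,y) over outcomes with S + T > 9 gives 29/36.
E[min(S, T) | S + T > 9] = (29/36) / (1/6) = 29/6.

29/6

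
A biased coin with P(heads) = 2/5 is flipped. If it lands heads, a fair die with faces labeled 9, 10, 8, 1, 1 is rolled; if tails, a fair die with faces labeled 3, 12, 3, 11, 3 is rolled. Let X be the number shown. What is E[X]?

154/25

E[X | heads] = (9+10+8+1+1)/5 = 29/5.
E[X | tails] = (3+12+3+11+3)/5 = 32/5.
By the law of total expectation,
E[X] = (2/5)·(29/5) + (3/5)·(32/5) = 154/25.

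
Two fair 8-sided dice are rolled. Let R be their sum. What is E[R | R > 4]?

278/29

P(R > 4) = 29/32.
E[R | R > 4] = (139/16) / (29/32) = 278/29.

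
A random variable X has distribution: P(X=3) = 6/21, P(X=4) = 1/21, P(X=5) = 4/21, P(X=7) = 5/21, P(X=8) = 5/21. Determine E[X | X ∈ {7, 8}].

P(X ∈ {7, 8}) = 10/21.
Σ over the event: 7·5/21 + 8·5/21 = 25/7.
E[X | X ∈ {7, 8}] = (25/7) / (10/21) = 15/2.

15/2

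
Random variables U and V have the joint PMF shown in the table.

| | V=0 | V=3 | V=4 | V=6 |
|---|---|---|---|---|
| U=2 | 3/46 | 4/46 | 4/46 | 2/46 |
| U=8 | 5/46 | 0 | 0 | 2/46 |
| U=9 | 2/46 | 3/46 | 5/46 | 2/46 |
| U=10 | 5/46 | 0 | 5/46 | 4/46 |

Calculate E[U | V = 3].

P(V = 3) = 7/46.
Σ U·P over the event = 2·(4/46) + 9·(3/46) = 35/46.
E[U | V = 3] = (35/46) / (7/46) = 5.

5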